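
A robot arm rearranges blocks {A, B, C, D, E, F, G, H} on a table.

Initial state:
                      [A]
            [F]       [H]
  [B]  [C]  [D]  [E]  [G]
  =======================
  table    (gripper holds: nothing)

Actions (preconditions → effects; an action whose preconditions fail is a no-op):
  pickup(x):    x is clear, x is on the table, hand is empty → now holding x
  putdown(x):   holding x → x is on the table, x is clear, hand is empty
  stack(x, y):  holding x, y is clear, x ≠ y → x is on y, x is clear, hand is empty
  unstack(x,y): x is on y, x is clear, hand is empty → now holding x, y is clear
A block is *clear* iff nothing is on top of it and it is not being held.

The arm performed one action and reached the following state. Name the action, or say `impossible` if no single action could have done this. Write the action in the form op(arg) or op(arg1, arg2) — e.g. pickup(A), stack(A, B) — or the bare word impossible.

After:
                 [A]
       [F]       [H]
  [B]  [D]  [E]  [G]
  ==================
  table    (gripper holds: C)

target: towers=[B; D/F; E; G/H/A] holding=C
     unstack(A, H) → towers=[B; C; D/F; E; G/H] holding=A
         pickup(E) → towers=[B; C; D/F; G/H/A] holding=E
         pickup(B) → towers=[C; D/F; E; G/H/A] holding=B
     unstack(F, D) → towers=[B; C; D; E; G/H/A] holding=F
         pickup(C) → towers=[B; D/F; E; G/H/A] holding=C  ← match

pickup(C)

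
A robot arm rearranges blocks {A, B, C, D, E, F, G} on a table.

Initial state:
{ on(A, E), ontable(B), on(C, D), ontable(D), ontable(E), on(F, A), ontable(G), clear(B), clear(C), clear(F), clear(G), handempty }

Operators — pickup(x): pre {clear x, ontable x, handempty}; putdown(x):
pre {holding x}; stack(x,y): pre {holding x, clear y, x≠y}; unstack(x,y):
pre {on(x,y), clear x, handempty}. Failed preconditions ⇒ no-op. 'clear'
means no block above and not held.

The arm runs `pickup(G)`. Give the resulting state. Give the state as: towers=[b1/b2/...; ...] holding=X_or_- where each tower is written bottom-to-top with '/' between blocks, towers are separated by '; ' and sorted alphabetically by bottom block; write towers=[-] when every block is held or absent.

towers=[B; D/C; E/A/F] holding=G

before: towers=[B; D/C; E/A/F; G] holding=-
pre[pickup(G)]: clear(G) ok, ontable(G) ok, handempty ok
all met → apply pickup(G)
after:  towers=[B; D/C; E/A/F] holding=G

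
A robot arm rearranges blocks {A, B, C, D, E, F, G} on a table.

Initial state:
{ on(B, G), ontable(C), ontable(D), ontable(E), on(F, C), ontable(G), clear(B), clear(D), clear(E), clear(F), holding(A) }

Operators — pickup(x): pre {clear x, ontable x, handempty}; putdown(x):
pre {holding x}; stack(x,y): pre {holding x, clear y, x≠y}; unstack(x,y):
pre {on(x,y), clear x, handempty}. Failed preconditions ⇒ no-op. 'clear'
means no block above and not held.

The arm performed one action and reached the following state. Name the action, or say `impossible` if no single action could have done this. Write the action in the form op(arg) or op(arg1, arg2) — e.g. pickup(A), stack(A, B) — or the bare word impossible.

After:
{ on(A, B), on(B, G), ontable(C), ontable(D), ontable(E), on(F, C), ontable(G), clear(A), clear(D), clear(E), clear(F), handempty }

stack(A, B)

target: towers=[C/F; D; E; G/B/A] holding=-
        putdown(A) → towers=[A; C/F; D; E; G/B] holding=-
       stack(A, B) → towers=[C/F; D; E; G/B/A] holding=-  ← match
       stack(A, F) → towers=[C/F/A; D; E; G/B] holding=-
       stack(A, D) → towers=[C/F; D/A; E; G/B] holding=-
       stack(A, E) → towers=[C/F; D; E/A; G/B] holding=-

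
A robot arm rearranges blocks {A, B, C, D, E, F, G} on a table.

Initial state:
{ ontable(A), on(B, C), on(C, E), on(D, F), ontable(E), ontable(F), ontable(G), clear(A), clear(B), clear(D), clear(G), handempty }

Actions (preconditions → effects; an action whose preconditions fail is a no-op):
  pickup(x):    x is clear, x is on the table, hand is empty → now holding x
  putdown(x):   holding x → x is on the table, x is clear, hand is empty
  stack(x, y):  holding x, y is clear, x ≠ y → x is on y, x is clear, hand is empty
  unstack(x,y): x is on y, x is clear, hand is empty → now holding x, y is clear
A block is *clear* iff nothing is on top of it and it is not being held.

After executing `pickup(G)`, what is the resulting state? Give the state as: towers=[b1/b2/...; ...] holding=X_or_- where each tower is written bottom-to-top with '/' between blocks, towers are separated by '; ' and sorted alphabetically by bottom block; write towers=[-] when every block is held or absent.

before: towers=[A; E/C/B; F/D; G] holding=-
pre[pickup(G)]: clear(G) yes, ontable(G) yes, handempty yes
all met → apply pickup(G)
after:  towers=[A; E/C/B; F/D] holding=G

towers=[A; E/C/B; F/D] holding=G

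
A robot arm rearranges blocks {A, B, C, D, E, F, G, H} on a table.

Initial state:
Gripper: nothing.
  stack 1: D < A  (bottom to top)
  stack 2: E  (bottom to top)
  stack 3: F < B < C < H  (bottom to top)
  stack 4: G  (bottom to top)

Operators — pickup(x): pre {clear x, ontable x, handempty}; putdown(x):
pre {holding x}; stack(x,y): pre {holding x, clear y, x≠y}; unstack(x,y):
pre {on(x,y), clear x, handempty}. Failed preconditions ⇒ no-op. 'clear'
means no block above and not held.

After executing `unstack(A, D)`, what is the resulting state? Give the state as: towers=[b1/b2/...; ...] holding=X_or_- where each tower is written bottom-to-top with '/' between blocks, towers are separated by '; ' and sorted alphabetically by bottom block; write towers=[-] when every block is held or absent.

before: towers=[D/A; E; F/B/C/H; G] holding=-
pre[unstack(A, D)]: on(A,D) yes, clear(A) yes, handempty yes
all met → apply unstack(A, D)
after:  towers=[D; E; F/B/C/H; G] holding=A

towers=[D; E; F/B/C/H; G] holding=A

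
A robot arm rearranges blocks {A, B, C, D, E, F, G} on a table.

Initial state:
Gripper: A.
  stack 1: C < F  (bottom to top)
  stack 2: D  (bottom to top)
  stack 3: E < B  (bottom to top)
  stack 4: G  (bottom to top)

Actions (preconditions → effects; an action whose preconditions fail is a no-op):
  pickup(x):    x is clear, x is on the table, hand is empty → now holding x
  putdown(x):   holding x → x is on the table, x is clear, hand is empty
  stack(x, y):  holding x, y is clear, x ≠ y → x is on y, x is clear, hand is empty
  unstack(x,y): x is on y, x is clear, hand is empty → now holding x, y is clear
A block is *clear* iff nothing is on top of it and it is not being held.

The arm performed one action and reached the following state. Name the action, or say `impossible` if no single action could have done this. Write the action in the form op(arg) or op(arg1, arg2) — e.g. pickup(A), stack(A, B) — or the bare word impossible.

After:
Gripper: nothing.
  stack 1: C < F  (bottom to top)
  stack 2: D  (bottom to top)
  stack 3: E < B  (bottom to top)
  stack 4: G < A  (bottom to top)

stack(A, G)

target: towers=[C/F; D; E/B; G/A] holding=-
        putdown(A) → towers=[A; C/F; D; E/B; G] holding=-
       stack(A, B) → towers=[C/F; D; E/B/A; G] holding=-
       stack(A, F) → towers=[C/F/A; D; E/B; G] holding=-
       stack(A, G) → towers=[C/F; D; E/B; G/A] holding=-  ← match
       stack(A, D) → towers=[C/F; D/A; E/B; G] holding=-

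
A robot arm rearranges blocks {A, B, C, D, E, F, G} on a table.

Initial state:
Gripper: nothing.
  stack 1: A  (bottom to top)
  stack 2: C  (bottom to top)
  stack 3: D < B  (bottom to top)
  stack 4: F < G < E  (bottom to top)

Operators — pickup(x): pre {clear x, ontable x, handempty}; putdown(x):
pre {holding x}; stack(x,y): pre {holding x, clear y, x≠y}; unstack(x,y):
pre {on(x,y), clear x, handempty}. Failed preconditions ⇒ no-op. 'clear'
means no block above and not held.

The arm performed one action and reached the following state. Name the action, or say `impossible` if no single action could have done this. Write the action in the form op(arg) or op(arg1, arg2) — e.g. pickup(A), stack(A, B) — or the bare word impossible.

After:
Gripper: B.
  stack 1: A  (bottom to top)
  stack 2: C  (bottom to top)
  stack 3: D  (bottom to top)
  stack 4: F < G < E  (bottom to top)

unstack(B, D)

target: towers=[A; C; D; F/G/E] holding=B
     unstack(B, D) → towers=[A; C; D; F/G/E] holding=B  ← match
         pickup(A) → towers=[C; D/B; F/G/E] holding=A
     unstack(E, G) → towers=[A; C; D/B; F/G] holding=E
         pickup(C) → towers=[A; D/B; F/G/E] holding=C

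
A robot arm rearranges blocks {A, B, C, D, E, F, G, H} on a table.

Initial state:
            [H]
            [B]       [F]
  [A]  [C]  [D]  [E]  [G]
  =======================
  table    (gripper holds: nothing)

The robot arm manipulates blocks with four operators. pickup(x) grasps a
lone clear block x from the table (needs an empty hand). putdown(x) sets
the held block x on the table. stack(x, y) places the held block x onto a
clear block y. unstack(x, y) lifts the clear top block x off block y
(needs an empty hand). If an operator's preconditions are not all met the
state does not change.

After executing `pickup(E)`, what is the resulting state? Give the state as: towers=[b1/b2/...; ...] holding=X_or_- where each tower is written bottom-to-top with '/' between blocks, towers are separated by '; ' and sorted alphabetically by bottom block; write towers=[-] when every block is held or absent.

before: towers=[A; C; D/B/H; E; G/F] holding=-
pre[pickup(E)]: clear(E) yes, ontable(E) yes, handempty yes
all met → apply pickup(E)
after:  towers=[A; C; D/B/H; G/F] holding=E

towers=[A; C; D/B/H; G/F] holding=E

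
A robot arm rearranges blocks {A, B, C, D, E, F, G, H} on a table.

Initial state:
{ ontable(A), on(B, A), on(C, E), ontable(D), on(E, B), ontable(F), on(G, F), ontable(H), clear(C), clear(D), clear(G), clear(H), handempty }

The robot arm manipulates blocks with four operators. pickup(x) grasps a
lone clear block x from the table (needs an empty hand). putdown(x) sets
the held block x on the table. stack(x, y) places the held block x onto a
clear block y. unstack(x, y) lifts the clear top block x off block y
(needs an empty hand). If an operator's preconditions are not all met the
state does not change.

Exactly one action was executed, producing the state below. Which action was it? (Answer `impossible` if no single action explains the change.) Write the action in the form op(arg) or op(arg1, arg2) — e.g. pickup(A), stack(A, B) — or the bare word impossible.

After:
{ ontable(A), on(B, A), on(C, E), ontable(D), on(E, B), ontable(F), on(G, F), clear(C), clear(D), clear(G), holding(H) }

target: towers=[A/B/E/C; D; F/G] holding=H
     unstack(G, F) → towers=[A/B/E/C; D; F; H] holding=G
         pickup(H) → towers=[A/B/E/C; D; F/G] holding=H  ← match
         pickup(D) → towers=[A/B/E/C; F/G; H] holding=D
     unstack(C, E) → towers=[A/B/E; D; F/G; H] holding=C

pickup(H)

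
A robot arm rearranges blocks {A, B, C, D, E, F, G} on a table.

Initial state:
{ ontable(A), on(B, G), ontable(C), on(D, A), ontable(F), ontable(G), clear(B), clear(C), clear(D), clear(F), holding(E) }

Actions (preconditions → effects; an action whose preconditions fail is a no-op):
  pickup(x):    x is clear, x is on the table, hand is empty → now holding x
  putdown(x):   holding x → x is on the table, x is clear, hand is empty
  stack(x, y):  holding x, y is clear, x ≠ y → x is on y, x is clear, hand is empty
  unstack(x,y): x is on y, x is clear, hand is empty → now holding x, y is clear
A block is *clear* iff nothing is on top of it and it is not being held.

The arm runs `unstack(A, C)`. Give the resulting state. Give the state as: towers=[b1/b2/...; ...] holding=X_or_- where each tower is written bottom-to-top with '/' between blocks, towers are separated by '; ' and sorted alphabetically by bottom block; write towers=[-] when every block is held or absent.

towers=[A/D; C; F; G/B] holding=E

before: towers=[A/D; C; F; G/B] holding=E
pre[unstack(A, C)]: on(A,C) ✗, clear(A) ✗, handempty ✗
on(A,C), clear(A), handempty unmet → unstack(A, C) is a no-op
after:  towers=[A/D; C; F; G/B] holding=E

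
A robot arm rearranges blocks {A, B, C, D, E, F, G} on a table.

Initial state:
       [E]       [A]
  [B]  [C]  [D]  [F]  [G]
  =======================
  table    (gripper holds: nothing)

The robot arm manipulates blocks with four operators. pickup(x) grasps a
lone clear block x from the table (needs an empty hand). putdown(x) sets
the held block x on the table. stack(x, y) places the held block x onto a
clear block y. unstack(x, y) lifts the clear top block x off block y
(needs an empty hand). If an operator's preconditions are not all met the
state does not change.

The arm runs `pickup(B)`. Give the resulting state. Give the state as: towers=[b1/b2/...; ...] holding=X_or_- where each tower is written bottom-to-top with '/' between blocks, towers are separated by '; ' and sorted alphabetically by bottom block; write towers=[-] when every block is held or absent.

before: towers=[B; C/E; D; F/A; G] holding=-
pre[pickup(B)]: clear(B) ✓, ontable(B) ✓, handempty ✓
all met → apply pickup(B)
after:  towers=[C/E; D; F/A; G] holding=B

towers=[C/E; D; F/A; G] holding=B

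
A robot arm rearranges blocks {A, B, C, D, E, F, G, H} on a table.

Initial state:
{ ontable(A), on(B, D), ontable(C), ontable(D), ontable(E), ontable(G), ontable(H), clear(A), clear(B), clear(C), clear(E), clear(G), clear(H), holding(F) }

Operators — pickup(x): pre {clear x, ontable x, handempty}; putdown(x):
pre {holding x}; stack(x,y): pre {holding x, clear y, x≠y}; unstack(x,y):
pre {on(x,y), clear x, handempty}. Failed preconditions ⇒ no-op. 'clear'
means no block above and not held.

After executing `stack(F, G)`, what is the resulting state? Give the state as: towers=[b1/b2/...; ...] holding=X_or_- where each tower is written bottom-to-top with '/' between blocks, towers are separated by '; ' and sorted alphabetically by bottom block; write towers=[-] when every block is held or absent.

towers=[A; C; D/B; E; G/F; H] holding=-

before: towers=[A; C; D/B; E; G; H] holding=F
pre[stack(F, G)]: holding(F) ok, clear(G) ok, F≠G ok
all met → apply stack(F, G)
after:  towers=[A; C; D/B; E; G/F; H] holding=-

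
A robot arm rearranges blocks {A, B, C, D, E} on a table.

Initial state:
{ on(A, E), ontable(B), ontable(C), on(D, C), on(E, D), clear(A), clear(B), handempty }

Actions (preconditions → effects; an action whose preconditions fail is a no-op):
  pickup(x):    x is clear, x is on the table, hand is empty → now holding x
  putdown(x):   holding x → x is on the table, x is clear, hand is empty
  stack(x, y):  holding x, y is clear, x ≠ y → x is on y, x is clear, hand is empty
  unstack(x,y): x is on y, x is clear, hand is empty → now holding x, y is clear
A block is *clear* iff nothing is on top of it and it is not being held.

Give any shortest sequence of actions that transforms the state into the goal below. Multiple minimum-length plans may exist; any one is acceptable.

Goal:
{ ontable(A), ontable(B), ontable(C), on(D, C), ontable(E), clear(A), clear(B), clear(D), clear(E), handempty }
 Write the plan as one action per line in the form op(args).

unstack(A, E)
putdown(A)
unstack(E, D)
putdown(E)

step 1 (unstack(A, E)): towers=[B; C/D/E] holding=A
step 2 (putdown(A)): towers=[A; B; C/D/E] holding=-
step 3 (unstack(E, D)): towers=[A; B; C/D] holding=E
step 4 (putdown(E)): towers=[A; B; C/D; E] holding=-
goal check: towers=[A; B; C/D; E] holding=- — reached (length 4, optimal by BFS)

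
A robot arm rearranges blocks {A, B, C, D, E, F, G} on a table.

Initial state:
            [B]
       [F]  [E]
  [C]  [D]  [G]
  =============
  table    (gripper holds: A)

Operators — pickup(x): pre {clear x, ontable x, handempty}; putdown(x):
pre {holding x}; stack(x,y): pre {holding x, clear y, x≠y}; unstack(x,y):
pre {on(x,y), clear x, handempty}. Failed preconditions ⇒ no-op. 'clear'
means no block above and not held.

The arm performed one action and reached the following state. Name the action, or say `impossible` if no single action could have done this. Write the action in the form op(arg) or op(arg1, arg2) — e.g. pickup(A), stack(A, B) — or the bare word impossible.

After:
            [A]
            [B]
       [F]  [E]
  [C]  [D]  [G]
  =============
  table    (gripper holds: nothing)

target: towers=[C; D/F; G/E/B/A] holding=-
        putdown(A) → towers=[A; C; D/F; G/E/B] holding=-
       stack(A, B) → towers=[C; D/F; G/E/B/A] holding=-  ← match
       stack(A, F) → towers=[C; D/F/A; G/E/B] holding=-
       stack(A, C) → towers=[C/A; D/F; G/E/B] holding=-

stack(A, B)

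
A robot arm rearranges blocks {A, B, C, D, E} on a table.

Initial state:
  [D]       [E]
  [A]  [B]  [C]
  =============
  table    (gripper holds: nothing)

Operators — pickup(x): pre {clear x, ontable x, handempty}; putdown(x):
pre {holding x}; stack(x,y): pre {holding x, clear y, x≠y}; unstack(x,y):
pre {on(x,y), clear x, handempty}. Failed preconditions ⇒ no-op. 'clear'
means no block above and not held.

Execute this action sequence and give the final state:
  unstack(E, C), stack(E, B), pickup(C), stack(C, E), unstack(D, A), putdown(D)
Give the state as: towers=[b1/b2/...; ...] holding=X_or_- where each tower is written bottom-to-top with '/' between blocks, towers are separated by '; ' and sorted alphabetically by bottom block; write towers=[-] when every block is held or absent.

step 1 (unstack(E, C)): towers=[A/D; B; C] holding=E
step 2 (stack(E, B)): towers=[A/D; B/E; C] holding=-
step 3 (pickup(C)): towers=[A/D; B/E] holding=C
step 4 (stack(C, E)): towers=[A/D; B/E/C] holding=-
step 5 (unstack(D, A)): towers=[A; B/E/C] holding=D
step 6 (putdown(D)): towers=[A; B/E/C; D] holding=-

towers=[A; B/E/C; D] holding=-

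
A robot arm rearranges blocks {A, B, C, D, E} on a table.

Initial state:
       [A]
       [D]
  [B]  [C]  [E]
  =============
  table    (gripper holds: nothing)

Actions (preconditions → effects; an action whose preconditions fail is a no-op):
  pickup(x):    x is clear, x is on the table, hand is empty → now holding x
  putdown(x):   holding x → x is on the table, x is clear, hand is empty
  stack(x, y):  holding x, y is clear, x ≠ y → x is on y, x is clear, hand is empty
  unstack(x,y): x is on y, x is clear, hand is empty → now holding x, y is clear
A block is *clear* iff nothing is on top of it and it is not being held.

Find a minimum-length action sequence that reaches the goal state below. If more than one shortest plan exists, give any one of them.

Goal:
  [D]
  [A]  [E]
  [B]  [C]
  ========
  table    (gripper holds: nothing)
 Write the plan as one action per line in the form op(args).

unstack(A, D)
stack(A, B)
unstack(D, C)
stack(D, A)
pickup(E)
stack(E, C)

step 1 (unstack(A, D)): towers=[B; C/D; E] holding=A
step 2 (stack(A, B)): towers=[B/A; C/D; E] holding=-
step 3 (unstack(D, C)): towers=[B/A; C; E] holding=D
step 4 (stack(D, A)): towers=[B/A/D; C; E] holding=-
step 5 (pickup(E)): towers=[B/A/D; C] holding=E
step 6 (stack(E, C)): towers=[B/A/D; C/E] holding=-
goal check: towers=[B/A/D; C/E] holding=- — reached (length 6, optimal by BFS)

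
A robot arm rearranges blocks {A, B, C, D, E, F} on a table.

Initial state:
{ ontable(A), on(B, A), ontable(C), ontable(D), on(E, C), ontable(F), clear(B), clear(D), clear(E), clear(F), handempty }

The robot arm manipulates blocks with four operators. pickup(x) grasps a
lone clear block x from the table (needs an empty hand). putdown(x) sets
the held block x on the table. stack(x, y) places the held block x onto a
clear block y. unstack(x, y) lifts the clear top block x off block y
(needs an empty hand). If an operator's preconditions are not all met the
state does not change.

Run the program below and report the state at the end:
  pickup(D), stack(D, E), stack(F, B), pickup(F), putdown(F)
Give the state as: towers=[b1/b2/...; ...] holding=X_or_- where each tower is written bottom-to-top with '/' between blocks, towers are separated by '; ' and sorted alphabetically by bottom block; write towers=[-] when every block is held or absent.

towers=[A/B; C/E/D; F] holding=-

step 1 (pickup(D)): towers=[A/B; C/E; F] holding=D
step 2 (stack(D, E)): towers=[A/B; C/E/D; F] holding=-
step 3 (stack(F, B)) [no-op]: towers=[A/B; C/E/D; F] holding=-
step 4 (pickup(F)): towers=[A/B; C/E/D] holding=F
step 5 (putdown(F)): towers=[A/B; C/E/D; F] holding=-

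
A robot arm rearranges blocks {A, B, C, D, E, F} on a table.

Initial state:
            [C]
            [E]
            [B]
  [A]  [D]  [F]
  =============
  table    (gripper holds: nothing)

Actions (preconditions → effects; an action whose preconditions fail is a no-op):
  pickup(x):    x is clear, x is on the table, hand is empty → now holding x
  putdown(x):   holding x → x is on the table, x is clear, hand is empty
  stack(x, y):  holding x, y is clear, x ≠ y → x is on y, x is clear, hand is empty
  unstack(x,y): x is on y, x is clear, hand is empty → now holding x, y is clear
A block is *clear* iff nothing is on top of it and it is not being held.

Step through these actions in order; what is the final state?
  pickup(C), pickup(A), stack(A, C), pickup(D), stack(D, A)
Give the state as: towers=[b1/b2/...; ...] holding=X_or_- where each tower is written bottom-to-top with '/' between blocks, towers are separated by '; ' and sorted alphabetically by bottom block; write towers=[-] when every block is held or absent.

towers=[F/B/E/C/A/D] holding=-

step 1 (pickup(C)) [no-op]: towers=[A; D; F/B/E/C] holding=-
step 2 (pickup(A)): towers=[D; F/B/E/C] holding=A
step 3 (stack(A, C)): towers=[D; F/B/E/C/A] holding=-
step 4 (pickup(D)): towers=[F/B/E/C/A] holding=D
step 5 (stack(D, A)): towers=[F/B/E/C/A/D] holding=-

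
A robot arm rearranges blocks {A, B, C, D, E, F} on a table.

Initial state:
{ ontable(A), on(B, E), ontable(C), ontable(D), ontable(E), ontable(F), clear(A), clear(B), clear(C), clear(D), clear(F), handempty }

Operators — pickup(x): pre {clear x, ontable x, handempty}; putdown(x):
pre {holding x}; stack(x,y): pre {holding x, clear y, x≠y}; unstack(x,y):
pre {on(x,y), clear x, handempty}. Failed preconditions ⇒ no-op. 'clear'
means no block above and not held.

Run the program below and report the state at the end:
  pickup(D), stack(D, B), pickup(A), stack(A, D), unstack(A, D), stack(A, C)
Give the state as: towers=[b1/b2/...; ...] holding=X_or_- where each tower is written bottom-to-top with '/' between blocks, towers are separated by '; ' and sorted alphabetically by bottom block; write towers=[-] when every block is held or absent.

step 1 (pickup(D)): towers=[A; C; E/B; F] holding=D
step 2 (stack(D, B)): towers=[A; C; E/B/D; F] holding=-
step 3 (pickup(A)): towers=[C; E/B/D; F] holding=A
step 4 (stack(A, D)): towers=[C; E/B/D/A; F] holding=-
step 5 (unstack(A, D)): towers=[C; E/B/D; F] holding=A
step 6 (stack(A, C)): towers=[C/A; E/B/D; F] holding=-

towers=[C/A; E/B/D; F] holding=-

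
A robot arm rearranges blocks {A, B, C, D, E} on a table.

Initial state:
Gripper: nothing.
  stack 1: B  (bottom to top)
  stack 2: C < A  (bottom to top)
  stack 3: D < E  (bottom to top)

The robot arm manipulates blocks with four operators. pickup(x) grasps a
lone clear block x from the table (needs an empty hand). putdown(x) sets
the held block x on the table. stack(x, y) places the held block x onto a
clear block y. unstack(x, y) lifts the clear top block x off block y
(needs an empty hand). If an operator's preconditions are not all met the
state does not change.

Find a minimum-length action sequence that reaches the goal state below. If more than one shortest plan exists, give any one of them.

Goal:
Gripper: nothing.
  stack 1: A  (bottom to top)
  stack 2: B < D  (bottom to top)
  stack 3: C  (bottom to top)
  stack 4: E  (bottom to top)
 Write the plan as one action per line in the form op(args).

step 1 (unstack(A, C)): towers=[B; C; D/E] holding=A
step 2 (putdown(A)): towers=[A; B; C; D/E] holding=-
step 3 (unstack(E, D)): towers=[A; B; C; D] holding=E
step 4 (putdown(E)): towers=[A; B; C; D; E] holding=-
step 5 (pickup(D)): towers=[A; B; C; E] holding=D
step 6 (stack(D, B)): towers=[A; B/D; C; E] holding=-
goal check: towers=[A; B/D; C; E] holding=- — reached (length 6, optimal by BFS)

unstack(A, C)
putdown(A)
unstack(E, D)
putdown(E)
pickup(D)
stack(D, B)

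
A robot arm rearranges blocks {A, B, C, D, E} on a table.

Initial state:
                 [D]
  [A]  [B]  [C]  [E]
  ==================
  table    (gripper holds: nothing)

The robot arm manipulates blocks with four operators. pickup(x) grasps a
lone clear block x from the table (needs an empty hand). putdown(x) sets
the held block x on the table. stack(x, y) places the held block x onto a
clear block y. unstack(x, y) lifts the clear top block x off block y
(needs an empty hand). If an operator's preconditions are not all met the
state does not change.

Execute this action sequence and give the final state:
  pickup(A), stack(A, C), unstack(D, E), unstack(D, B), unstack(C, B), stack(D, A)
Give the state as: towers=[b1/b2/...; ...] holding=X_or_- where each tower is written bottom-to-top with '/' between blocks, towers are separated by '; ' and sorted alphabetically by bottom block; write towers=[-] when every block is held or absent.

step 1 (pickup(A)): towers=[B; C; E/D] holding=A
step 2 (stack(A, C)): towers=[B; C/A; E/D] holding=-
step 3 (unstack(D, E)): towers=[B; C/A; E] holding=D
step 4 (unstack(D, B)) [no-op]: towers=[B; C/A; E] holding=D
step 5 (unstack(C, B)) [no-op]: towers=[B; C/A; E] holding=D
step 6 (stack(D, A)): towers=[B; C/A/D; E] holding=-

towers=[B; C/A/D; E] holding=-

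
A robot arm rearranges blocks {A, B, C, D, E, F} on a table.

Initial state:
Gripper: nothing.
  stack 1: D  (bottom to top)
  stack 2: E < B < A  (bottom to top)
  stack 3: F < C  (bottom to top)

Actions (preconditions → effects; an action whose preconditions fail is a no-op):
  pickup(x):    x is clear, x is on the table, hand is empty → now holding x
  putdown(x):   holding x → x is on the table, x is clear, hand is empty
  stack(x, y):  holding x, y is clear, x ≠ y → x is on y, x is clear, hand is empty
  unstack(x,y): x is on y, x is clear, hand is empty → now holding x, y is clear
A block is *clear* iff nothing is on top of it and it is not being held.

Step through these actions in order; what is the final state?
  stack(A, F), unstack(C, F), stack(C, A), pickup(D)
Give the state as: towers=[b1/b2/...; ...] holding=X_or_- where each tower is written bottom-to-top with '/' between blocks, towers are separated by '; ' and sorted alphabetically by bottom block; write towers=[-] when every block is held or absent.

step 1 (stack(A, F)) [no-op]: towers=[D; E/B/A; F/C] holding=-
step 2 (unstack(C, F)): towers=[D; E/B/A; F] holding=C
step 3 (stack(C, A)): towers=[D; E/B/A/C; F] holding=-
step 4 (pickup(D)): towers=[E/B/A/C; F] holding=D

towers=[E/B/A/C; F] holding=D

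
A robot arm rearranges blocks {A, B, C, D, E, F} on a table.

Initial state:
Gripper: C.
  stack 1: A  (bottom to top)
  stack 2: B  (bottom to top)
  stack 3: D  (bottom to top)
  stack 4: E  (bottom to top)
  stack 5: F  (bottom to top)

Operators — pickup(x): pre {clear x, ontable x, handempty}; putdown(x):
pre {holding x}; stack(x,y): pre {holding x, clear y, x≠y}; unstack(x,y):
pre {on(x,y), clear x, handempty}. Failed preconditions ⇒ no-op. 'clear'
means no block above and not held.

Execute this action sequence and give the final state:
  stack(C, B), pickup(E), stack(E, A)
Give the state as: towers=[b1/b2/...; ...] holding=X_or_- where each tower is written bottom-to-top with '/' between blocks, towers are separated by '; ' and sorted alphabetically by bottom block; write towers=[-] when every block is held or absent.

towers=[A/E; B/C; D; F] holding=-

step 1 (stack(C, B)): towers=[A; B/C; D; E; F] holding=-
step 2 (pickup(E)): towers=[A; B/C; D; F] holding=E
step 3 (stack(E, A)): towers=[A/E; B/C; D; F] holding=-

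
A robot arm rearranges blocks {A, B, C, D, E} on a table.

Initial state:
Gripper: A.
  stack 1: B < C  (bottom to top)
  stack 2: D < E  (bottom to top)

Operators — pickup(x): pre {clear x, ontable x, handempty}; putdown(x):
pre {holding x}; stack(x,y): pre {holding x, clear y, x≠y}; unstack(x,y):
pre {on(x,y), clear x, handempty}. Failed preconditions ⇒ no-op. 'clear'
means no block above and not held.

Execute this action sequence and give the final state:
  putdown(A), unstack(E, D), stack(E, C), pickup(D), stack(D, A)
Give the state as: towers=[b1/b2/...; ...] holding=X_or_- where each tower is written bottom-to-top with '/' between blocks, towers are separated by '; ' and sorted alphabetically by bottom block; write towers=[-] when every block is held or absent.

step 1 (putdown(A)): towers=[A; B/C; D/E] holding=-
step 2 (unstack(E, D)): towers=[A; B/C; D] holding=E
step 3 (stack(E, C)): towers=[A; B/C/E; D] holding=-
step 4 (pickup(D)): towers=[A; B/C/E] holding=D
step 5 (stack(D, A)): towers=[A/D; B/C/E] holding=-

towers=[A/D; B/C/E] holding=-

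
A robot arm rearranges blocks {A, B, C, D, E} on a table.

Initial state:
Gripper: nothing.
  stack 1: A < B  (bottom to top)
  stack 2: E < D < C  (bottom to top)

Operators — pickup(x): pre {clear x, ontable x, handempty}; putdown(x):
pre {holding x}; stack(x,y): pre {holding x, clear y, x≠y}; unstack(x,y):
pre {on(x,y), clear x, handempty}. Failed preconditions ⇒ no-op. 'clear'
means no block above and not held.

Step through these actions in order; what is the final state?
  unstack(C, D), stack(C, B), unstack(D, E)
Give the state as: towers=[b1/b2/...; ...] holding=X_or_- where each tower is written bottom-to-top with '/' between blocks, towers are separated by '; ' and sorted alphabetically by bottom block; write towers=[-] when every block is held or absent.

towers=[A/B/C; E] holding=D

step 1 (unstack(C, D)): towers=[A/B; E/D] holding=C
step 2 (stack(C, B)): towers=[A/B/C; E/D] holding=-
step 3 (unstack(D, E)): towers=[A/B/C; E] holding=D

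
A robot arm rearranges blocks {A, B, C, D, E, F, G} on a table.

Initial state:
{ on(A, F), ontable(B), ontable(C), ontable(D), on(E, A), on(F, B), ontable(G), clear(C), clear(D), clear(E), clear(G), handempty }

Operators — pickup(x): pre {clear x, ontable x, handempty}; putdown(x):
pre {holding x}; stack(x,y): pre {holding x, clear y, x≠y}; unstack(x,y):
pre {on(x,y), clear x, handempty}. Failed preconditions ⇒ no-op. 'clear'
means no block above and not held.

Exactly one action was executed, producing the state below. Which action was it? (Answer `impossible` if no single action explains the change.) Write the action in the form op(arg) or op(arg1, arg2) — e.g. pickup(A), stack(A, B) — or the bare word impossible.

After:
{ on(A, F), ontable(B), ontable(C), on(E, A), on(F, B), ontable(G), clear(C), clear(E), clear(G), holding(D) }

target: towers=[B/F/A/E; C; G] holding=D
         pickup(G) → towers=[B/F/A/E; C; D] holding=G
         pickup(D) → towers=[B/F/A/E; C; G] holding=D  ← match
     unstack(E, A) → towers=[B/F/A; C; D; G] holding=E
         pickup(C) → towers=[B/F/A/E; D; G] holding=C

pickup(D)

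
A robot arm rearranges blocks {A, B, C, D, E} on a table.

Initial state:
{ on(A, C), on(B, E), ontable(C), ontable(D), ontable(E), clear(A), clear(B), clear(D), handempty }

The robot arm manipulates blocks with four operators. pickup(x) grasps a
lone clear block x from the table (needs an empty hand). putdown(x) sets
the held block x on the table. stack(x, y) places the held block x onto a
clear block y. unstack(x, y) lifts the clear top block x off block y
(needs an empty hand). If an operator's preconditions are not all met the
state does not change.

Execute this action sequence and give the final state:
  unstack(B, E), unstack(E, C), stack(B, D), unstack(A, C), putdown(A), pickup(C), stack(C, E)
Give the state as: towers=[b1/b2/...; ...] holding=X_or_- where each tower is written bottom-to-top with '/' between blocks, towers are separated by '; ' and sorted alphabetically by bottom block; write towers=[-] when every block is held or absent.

towers=[A; D/B; E/C] holding=-

step 1 (unstack(B, E)): towers=[C/A; D; E] holding=B
step 2 (unstack(E, C)) [no-op]: towers=[C/A; D; E] holding=B
step 3 (stack(B, D)): towers=[C/A; D/B; E] holding=-
step 4 (unstack(A, C)): towers=[C; D/B; E] holding=A
step 5 (putdown(A)): towers=[A; C; D/B; E] holding=-
step 6 (pickup(C)): towers=[A; D/B; E] holding=C
step 7 (stack(C, E)): towers=[A; D/B; E/C] holding=-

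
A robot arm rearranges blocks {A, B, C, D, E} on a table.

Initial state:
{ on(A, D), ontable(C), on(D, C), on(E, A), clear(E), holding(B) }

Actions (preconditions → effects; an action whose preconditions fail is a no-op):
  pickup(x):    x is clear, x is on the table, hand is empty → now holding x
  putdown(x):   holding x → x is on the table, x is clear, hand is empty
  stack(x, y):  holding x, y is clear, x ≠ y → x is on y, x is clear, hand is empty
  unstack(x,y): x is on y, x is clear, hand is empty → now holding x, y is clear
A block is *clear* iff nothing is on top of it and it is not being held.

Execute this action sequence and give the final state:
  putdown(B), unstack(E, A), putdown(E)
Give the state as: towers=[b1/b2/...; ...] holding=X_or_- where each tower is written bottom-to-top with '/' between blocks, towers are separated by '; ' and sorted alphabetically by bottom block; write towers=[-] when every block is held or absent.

towers=[B; C/D/A; E] holding=-

step 1 (putdown(B)): towers=[B; C/D/A/E] holding=-
step 2 (unstack(E, A)): towers=[B; C/D/A] holding=E
step 3 (putdown(E)): towers=[B; C/D/A; E] holding=-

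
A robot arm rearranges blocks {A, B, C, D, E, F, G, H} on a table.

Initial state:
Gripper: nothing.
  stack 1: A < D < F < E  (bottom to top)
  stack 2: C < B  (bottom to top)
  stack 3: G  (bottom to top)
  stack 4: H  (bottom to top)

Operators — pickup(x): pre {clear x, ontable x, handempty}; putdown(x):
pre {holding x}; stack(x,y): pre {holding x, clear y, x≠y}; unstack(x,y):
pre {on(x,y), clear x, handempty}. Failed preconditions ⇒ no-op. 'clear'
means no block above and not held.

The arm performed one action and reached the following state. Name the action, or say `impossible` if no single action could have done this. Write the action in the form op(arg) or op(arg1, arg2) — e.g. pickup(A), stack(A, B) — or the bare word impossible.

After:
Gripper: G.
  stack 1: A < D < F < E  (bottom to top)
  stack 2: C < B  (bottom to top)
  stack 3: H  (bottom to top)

pickup(G)

target: towers=[A/D/F/E; C/B; H] holding=G
         pickup(G) → towers=[A/D/F/E; C/B; H] holding=G  ← match
     unstack(E, F) → towers=[A/D/F; C/B; G; H] holding=E
         pickup(H) → towers=[A/D/F/E; C/B; G] holding=H
     unstack(B, C) → towers=[A/D/F/E; C; G; H] holding=B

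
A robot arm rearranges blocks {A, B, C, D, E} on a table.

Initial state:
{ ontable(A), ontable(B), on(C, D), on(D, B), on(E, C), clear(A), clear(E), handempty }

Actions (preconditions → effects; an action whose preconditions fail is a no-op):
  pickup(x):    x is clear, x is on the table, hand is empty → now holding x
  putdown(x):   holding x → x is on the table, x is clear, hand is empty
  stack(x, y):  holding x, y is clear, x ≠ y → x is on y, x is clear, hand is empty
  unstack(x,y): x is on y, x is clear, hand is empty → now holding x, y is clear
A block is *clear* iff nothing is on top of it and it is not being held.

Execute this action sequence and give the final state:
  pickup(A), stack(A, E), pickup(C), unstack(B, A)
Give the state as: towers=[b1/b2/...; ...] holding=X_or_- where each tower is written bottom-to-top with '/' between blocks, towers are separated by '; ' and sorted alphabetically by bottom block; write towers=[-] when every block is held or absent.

towers=[B/D/C/E/A] holding=-

step 1 (pickup(A)): towers=[B/D/C/E] holding=A
step 2 (stack(A, E)): towers=[B/D/C/E/A] holding=-
step 3 (pickup(C)) [no-op]: towers=[B/D/C/E/A] holding=-
step 4 (unstack(B, A)) [no-op]: towers=[B/D/C/E/A] holding=-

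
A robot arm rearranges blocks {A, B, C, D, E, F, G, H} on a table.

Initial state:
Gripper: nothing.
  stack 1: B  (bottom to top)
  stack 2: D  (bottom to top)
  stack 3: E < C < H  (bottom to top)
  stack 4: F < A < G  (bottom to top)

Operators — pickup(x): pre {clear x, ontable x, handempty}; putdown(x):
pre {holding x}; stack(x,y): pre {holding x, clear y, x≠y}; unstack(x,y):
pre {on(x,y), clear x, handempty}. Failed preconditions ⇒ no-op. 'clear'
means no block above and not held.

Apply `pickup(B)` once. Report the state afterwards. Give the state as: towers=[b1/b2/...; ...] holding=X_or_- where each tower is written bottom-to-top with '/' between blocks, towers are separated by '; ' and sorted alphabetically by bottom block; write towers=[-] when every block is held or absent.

before: towers=[B; D; E/C/H; F/A/G] holding=-
pre[pickup(B)]: clear(B) ok, ontable(B) ok, handempty ok
all met → apply pickup(B)
after:  towers=[D; E/C/H; F/A/G] holding=B

towers=[D; E/C/H; F/A/G] holding=B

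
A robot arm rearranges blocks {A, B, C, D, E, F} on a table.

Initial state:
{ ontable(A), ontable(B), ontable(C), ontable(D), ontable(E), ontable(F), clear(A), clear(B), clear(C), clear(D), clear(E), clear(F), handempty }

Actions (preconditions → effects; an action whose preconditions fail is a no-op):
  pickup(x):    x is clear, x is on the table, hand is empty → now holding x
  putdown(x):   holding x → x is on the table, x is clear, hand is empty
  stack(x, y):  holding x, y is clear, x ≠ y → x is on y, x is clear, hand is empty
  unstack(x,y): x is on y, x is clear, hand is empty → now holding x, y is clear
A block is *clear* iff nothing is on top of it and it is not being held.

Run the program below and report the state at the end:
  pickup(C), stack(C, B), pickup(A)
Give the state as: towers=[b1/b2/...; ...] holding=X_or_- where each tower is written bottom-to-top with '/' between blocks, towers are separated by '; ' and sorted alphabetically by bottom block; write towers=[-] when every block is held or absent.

towers=[B/C; D; E; F] holding=A

step 1 (pickup(C)): towers=[A; B; D; E; F] holding=C
step 2 (stack(C, B)): towers=[A; B/C; D; E; F] holding=-
step 3 (pickup(A)): towers=[B/C; D; E; F] holding=A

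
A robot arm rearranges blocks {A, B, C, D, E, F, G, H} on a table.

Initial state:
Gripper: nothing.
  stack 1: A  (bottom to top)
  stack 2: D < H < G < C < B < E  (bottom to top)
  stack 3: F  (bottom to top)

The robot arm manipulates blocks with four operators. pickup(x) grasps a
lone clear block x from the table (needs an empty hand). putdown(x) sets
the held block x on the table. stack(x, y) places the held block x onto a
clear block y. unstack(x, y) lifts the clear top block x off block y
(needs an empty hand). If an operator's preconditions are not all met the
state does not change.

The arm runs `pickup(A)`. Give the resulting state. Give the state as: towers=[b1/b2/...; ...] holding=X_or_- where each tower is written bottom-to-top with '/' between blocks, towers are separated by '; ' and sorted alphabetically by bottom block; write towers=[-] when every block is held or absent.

towers=[D/H/G/C/B/E; F] holding=A

before: towers=[A; D/H/G/C/B/E; F] holding=-
pre[pickup(A)]: clear(A) yes, ontable(A) yes, handempty yes
all met → apply pickup(A)
after:  towers=[D/H/G/C/B/E; F] holding=A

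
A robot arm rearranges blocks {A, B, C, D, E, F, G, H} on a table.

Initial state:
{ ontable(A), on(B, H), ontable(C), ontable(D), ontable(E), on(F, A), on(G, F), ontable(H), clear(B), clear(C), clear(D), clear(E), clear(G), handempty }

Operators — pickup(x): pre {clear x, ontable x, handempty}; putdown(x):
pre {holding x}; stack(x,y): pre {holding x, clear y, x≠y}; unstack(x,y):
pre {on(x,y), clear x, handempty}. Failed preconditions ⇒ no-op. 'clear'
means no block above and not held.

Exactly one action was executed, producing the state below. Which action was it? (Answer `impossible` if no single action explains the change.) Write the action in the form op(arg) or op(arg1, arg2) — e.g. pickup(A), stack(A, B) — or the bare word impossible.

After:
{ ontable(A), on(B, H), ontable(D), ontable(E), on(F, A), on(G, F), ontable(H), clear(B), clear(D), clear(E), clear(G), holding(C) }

pickup(C)

target: towers=[A/F/G; D; E; H/B] holding=C
     unstack(G, F) → towers=[A/F; C; D; E; H/B] holding=G
         pickup(E) → towers=[A/F/G; C; D; H/B] holding=E
     unstack(B, H) → towers=[A/F/G; C; D; E; H] holding=B
         pickup(D) → towers=[A/F/G; C; E; H/B] holding=D
         pickup(C) → towers=[A/F/G; D; E; H/B] holding=C  ← match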